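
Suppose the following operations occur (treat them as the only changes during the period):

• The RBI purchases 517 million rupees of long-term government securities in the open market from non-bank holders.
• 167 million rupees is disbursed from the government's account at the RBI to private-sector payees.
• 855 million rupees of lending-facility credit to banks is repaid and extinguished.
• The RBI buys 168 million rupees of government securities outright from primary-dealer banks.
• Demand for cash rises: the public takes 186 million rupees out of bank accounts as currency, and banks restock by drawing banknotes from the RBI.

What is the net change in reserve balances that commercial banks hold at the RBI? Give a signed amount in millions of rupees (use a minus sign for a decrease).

-189 million

Asset purchase (from non-banks) 517 million rupees: the RBI pays by crediting reserve accounts → +517M.
Government spending 167 million rupees: government payments flow into bank reserve accounts → +167M.
Discount-window repayment 855 million rupees: repayment is debited from reserves → −855M.
OMO purchase (from banks) 168 million rupees: the RBI pays by crediting reserve accounts → +168M.
Currency withdrawal 186 million rupees: banks swap reserves for currency → −186M.
Net: 517 + 167 − 855 + 168 − 186 = -189 million.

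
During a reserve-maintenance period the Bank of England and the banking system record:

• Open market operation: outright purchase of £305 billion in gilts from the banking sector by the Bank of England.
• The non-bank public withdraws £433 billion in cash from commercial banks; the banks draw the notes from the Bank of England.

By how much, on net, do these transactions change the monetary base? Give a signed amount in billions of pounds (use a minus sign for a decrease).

+£305 billion

Bank of England balance sheet:
  Assets:      Securities +£305B
  Liabilities: Bank reserves −£128B, Currency in circulation +£433B
Monetary base = currency + reserves: +£433B + (−£128B) = +£305 billion.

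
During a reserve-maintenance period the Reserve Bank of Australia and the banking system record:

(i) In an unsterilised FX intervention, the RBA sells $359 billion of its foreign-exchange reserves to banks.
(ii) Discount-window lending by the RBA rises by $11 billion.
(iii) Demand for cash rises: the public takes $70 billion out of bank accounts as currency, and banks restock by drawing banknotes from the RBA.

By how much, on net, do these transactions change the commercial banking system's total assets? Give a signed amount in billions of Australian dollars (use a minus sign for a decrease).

FX sale $359 billion: just an asset swap on bank balance sheets → 0.
Discount-window loan $11 billion: bank balance sheets expand → +$11B.
Currency withdrawal $70 billion: bank balance sheets shrink → −$70B.
Net: 0 + 11 − 70 = -$59 billion.

-$59 billion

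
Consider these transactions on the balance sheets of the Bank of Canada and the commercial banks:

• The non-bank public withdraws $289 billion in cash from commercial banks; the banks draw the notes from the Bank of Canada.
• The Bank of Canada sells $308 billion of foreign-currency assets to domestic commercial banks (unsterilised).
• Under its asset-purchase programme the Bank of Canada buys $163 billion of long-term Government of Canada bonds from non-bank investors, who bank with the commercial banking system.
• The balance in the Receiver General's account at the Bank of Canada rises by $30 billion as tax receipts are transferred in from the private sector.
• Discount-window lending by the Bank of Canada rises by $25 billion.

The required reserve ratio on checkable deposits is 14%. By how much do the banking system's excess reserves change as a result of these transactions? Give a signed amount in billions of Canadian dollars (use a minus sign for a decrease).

Currency withdrawal $289 billion: reserves −$289B, deposits −$289B.
FX sale $308 billion: reserves −$308B, deposits 0.
Asset purchase (from non-banks) $163 billion: reserves +$163B, deposits +$163B.
Government account inflow $30 billion: reserves −$30B, deposits −$30B.
Discount-window loan $25 billion: reserves +$25B, deposits 0.
Totals: Δreserves = −$439B, Δdeposits = −$156B.
Δrequired reserves = 14% × −$156B = −$21.84B.
Δexcess reserves = Δreserves − Δrequired = −$439B − (−$21.84B) = -$417.16 billion.

-$417.16 billion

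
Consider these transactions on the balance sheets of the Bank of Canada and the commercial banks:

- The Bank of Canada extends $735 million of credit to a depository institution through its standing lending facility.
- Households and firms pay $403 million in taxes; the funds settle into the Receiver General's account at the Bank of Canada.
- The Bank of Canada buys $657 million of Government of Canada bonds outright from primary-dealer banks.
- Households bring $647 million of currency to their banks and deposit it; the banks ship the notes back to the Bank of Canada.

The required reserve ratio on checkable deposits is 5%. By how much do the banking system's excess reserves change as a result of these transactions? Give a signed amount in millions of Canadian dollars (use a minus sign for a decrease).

+$1623.8 million

Discount-window loan $735 million: reserves +$735M, deposits 0.
Government account inflow $403 million: reserves −$403M, deposits −$403M.
OMO purchase (from banks) $657 million: reserves +$657M, deposits 0.
Currency deposit $647 million: reserves +$647M, deposits +$647M.
Totals: Δreserves = +$1636M, Δdeposits = +$244M.
Δrequired reserves = 5% × +$244M = +$12.2M.
Δexcess reserves = Δreserves − Δrequired = +$1636M − (+$12.2M) = +$1623.8 million.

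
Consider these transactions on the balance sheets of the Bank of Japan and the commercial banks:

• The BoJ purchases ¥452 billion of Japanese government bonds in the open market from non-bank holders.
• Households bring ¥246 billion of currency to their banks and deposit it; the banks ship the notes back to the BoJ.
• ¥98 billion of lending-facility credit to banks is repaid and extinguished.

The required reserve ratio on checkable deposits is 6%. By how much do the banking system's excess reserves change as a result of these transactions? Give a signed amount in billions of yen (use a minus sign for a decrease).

+¥558.12 billion

Asset purchase (from non-banks) ¥452 billion: reserves +¥452B, deposits +¥452B.
Currency deposit ¥246 billion: reserves +¥246B, deposits +¥246B.
Discount-window repayment ¥98 billion: reserves −¥98B, deposits 0.
Totals: Δreserves = +¥600B, Δdeposits = +¥698B.
Δrequired reserves = 6% × +¥698B = +¥41.88B.
Δexcess reserves = Δreserves − Δrequired = +¥600B − (+¥41.88B) = +¥558.12 billion.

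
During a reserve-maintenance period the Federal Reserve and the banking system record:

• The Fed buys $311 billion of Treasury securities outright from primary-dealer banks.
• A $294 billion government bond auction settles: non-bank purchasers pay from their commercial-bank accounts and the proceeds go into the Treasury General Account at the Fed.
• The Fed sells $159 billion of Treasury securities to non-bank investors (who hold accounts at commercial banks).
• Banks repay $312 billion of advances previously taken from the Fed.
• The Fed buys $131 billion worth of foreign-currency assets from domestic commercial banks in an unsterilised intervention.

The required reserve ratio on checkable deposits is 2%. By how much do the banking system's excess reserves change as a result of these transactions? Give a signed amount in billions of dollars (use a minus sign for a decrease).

-$313.94 billion

OMO purchase (from banks) $311 billion: reserves +$311B, deposits 0.
Government account inflow $294 billion: reserves −$294B, deposits −$294B.
Asset sale (to non-banks) $159 billion: reserves −$159B, deposits −$159B.
Discount-window repayment $312 billion: reserves −$312B, deposits 0.
FX purchase $131 billion: reserves +$131B, deposits 0.
Totals: Δreserves = −$323B, Δdeposits = −$453B.
Δrequired reserves = 2% × −$453B = −$9.06B.
Δexcess reserves = Δreserves − Δrequired = −$323B − (−$9.06B) = -$313.94 billion.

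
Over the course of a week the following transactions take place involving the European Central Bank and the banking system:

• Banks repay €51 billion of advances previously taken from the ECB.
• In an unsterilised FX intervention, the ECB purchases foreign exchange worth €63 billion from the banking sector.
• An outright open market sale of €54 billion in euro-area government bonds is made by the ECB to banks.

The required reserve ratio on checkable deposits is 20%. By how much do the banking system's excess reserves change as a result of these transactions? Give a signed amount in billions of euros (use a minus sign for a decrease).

Discount-window repayment €51 billion: reserves −€51B, deposits 0.
FX purchase €63 billion: reserves +€63B, deposits 0.
OMO sale (to banks) €54 billion: reserves −€54B, deposits 0.
Totals: Δreserves = −€42B, Δdeposits = 0.
Δrequired reserves = 20% × 0 = 0.
Δexcess reserves = Δreserves − Δrequired = −€42B − (0) = -€42 billion.

-€42 billion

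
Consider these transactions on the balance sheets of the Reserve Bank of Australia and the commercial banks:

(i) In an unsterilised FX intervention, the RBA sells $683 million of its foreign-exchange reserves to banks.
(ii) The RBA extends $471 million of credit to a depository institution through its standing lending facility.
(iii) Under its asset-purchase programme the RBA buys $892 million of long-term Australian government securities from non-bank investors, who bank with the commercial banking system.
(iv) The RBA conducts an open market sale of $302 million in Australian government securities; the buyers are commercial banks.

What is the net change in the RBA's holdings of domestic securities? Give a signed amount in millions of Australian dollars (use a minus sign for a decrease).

RBA balance sheet:
  Assets:      Securities +$590M, Loans to banks +$471M, Foreign assets −$683M
  Liabilities: Bank reserves +$378M
So the change in the RBA's holdings of domestic securities is +$590 million.

+$590 million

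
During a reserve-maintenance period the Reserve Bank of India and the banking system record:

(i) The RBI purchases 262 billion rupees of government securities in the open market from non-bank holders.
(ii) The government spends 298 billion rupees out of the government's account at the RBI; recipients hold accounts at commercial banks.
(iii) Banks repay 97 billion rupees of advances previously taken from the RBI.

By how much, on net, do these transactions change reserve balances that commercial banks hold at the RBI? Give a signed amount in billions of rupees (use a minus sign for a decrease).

Asset purchase (from non-banks) 262 billion rupees: the RBI pays by crediting reserve accounts → +262B.
Government spending 298 billion rupees: government payments flow into bank reserve accounts → +298B.
Discount-window repayment 97 billion rupees: repayment is debited from reserves → −97B.
Net: 262 + 298 − 97 = +463 billion.

+463 billion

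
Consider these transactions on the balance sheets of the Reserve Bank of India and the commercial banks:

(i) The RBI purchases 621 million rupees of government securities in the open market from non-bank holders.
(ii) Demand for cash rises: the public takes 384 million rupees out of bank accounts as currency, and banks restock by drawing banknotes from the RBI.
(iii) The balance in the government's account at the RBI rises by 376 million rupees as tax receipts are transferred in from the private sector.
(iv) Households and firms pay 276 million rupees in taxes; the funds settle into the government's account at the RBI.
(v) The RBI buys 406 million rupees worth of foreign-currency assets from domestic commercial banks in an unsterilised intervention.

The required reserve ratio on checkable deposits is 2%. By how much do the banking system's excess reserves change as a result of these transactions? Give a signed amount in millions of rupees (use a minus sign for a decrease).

Asset purchase (from non-banks) 621 million rupees: reserves +621M, deposits +621M.
Currency withdrawal 384 million rupees: reserves −384M, deposits −384M.
Government account inflow 376 million rupees: reserves −376M, deposits −376M.
Government account inflow 276 million rupees: reserves −276M, deposits −276M.
FX purchase 406 million rupees: reserves +406M, deposits 0.
Totals: Δreserves = −9M, Δdeposits = −415M.
Δrequired reserves = 2% × −415M = −8.3M.
Δexcess reserves = Δreserves − Δrequired = −9M − (−8.3M) = -0.7 million.

-0.7 million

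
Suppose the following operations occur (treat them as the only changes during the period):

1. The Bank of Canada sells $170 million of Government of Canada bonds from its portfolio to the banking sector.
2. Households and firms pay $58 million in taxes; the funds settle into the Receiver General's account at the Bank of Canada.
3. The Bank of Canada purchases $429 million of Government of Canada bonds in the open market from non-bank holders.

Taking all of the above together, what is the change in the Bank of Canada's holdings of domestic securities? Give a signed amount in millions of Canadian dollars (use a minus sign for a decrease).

+$259 million

OMO sale (to banks) $170 million: securities removed from the Bank of Canada's portfolio → −$170M.
Government account inflow $58 million: the Bank of Canada's securities portfolio is untouched → 0.
Asset purchase (from non-banks) $429 million: securities added to the Bank of Canada's portfolio → +$429M.
Net: −170 + 0 + 429 = +$259 million.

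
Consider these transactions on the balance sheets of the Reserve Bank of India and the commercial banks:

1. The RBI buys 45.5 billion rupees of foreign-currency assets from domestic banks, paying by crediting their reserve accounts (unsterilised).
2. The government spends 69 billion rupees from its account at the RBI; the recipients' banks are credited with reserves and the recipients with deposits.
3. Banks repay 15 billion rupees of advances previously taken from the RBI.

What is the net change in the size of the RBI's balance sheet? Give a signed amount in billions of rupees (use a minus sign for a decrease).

+30.5 billion

RBI balance sheet:
  Assets:      Loans to banks −15B, Foreign assets +45.5B
  Liabilities: Bank reserves +99.5B, Government deposits −69B
Commercial banking system:
  Assets:      Reserves at CB +99.5B, Foreign assets −45.5B
  Liabilities: Checkable deposits +69B, Borrowings from CB −15B
Change in total RBI assets = +30.5 billion.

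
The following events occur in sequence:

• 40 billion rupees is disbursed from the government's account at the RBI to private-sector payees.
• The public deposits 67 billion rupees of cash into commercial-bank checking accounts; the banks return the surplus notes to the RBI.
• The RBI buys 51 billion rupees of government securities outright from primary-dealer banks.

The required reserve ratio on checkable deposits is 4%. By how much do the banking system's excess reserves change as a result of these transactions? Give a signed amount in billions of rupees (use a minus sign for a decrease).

+153.72 billion

Government spending 40 billion rupees: reserves +40B, deposits +40B.
Currency deposit 67 billion rupees: reserves +67B, deposits +67B.
OMO purchase (from banks) 51 billion rupees: reserves +51B, deposits 0.
Totals: Δreserves = +158B, Δdeposits = +107B.
Δrequired reserves = 4% × +107B = +4.28B.
Δexcess reserves = Δreserves − Δrequired = +158B − (+4.28B) = +153.72 billion.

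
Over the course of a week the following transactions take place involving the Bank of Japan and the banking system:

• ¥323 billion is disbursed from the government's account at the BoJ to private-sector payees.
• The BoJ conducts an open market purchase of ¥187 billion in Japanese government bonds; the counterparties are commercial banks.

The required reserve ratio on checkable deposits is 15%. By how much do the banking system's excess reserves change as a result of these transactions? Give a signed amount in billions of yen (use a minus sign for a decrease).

+¥461.55 billion

Government spending ¥323 billion: reserves +¥323B, deposits +¥323B.
OMO purchase (from banks) ¥187 billion: reserves +¥187B, deposits 0.
Totals: Δreserves = +¥510B, Δdeposits = +¥323B.
Δrequired reserves = 15% × +¥323B = +¥48.45B.
Δexcess reserves = Δreserves − Δrequired = +¥510B − (+¥48.45B) = +¥461.55 billion.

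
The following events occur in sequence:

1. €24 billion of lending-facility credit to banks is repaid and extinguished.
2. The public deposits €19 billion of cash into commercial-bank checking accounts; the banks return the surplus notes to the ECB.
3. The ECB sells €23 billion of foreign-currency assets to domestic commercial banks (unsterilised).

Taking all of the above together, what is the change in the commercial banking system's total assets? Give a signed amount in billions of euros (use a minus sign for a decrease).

Discount-window repayment €24 billion: bank balance sheets shrink → −€24B.
Currency deposit €19 billion: bank balance sheets expand → +€19B.
FX sale €23 billion: just an asset swap on bank balance sheets → 0.
Net: −24 + 19 + 0 = -€5 billion.

-€5 billion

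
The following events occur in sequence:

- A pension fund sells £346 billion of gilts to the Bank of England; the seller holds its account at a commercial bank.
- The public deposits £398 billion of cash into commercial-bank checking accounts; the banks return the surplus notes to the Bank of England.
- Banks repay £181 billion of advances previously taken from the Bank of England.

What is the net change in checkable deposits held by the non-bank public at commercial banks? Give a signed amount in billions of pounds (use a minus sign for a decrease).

+£744 billion

Asset purchase (from non-banks) £346 billion: non-bank counterparties' bank balances rise → +£346B.
Currency deposit £398 billion: non-bank counterparties' bank balances rise → +£398B.
Discount-window repayment £181 billion: the counterparty is a bank, so public deposits are unchanged → 0.
Net: 346 + 398 + 0 = +£744 billion.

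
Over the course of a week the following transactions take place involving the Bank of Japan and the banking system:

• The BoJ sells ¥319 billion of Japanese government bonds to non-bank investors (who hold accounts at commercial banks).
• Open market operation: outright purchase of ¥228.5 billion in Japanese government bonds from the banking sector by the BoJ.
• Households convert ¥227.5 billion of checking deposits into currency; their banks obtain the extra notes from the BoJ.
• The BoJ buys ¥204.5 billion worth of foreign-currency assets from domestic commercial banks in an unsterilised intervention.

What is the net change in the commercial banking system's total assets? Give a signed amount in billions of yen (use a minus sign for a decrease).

Asset sale (to non-banks) ¥319 billion: bank balance sheets shrink → −¥319B.
OMO purchase (from banks) ¥228.5 billion: just an asset swap on bank balance sheets → 0.
Currency withdrawal ¥227.5 billion: bank balance sheets shrink → −¥227.5B.
FX purchase ¥204.5 billion: just an asset swap on bank balance sheets → 0.
Net: −319 + 0 − 227.5 + 0 = -¥546.5 billion.

-¥546.5 billion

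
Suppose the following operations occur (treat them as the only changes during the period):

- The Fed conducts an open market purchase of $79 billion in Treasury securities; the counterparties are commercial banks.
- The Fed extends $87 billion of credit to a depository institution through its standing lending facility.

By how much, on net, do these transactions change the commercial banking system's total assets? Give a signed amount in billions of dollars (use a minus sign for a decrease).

+$87 billion

OMO purchase (from banks) $79 billion: just an asset swap on bank balance sheets → 0.
Discount-window loan $87 billion: bank balance sheets expand → +$87B.
Net: 0 + 87 = +$87 billion.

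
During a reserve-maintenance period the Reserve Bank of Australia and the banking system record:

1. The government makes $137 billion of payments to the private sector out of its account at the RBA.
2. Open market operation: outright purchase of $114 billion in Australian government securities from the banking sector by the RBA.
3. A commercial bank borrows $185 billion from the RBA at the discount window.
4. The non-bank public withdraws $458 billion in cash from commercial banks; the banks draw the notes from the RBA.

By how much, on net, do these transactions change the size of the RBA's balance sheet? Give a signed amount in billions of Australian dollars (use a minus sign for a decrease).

Government spending $137 billion: only the composition of liabilities changes → 0.
OMO purchase (from banks) $114 billion: an RBA asset is acquired → +$114B.
Discount-window loan $185 billion: an RBA asset is acquired → +$185B.
Currency withdrawal $458 billion: only the composition of liabilities changes → 0.
Net: 0 + 114 + 185 + 0 = +$299 billion.

+$299 billion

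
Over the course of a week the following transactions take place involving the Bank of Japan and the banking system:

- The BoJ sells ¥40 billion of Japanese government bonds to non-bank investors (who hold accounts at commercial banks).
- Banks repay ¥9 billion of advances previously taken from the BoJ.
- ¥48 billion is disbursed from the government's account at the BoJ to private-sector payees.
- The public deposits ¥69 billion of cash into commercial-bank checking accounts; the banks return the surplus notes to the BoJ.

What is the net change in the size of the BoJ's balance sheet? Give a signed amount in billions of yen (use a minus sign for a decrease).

BoJ balance sheet:
  Assets:      Securities −¥40B, Loans to banks −¥9B
  Liabilities: Bank reserves +¥68B, Currency in circulation −¥69B, Government deposits −¥48B
Change in total BoJ assets = -¥49 billion.

-¥49 billion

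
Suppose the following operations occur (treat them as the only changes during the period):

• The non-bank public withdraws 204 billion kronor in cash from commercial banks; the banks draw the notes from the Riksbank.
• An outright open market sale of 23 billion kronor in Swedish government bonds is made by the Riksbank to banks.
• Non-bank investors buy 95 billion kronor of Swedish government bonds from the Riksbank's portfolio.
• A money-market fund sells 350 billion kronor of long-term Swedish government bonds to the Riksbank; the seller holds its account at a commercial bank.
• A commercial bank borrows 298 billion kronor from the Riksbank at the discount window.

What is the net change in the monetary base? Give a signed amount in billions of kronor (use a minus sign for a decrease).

Riksbank balance sheet:
  Assets:      Securities +232B, Loans to banks +298B
  Liabilities: Bank reserves +326B, Currency in circulation +204B
Monetary base = currency + reserves: +204B + (+326B) = +530 billion.

+530 billion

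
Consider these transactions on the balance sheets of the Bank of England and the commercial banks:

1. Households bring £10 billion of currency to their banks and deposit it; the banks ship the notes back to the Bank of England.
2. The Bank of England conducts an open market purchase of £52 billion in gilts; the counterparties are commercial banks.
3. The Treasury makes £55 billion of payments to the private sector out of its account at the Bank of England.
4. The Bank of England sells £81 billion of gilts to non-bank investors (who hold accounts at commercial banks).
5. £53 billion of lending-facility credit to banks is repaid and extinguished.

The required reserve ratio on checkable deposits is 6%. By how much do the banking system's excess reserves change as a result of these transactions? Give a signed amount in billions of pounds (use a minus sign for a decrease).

Currency deposit £10 billion: reserves +£10B, deposits +£10B.
OMO purchase (from banks) £52 billion: reserves +£52B, deposits 0.
Government spending £55 billion: reserves +£55B, deposits +£55B.
Asset sale (to non-banks) £81 billion: reserves −£81B, deposits −£81B.
Discount-window repayment £53 billion: reserves −£53B, deposits 0.
Totals: Δreserves = −£17B, Δdeposits = −£16B.
Δrequired reserves = 6% × −£16B = −£0.96B.
Δexcess reserves = Δreserves − Δrequired = −£17B − (−£0.96B) = -£16.04 billion.

-£16.04 billion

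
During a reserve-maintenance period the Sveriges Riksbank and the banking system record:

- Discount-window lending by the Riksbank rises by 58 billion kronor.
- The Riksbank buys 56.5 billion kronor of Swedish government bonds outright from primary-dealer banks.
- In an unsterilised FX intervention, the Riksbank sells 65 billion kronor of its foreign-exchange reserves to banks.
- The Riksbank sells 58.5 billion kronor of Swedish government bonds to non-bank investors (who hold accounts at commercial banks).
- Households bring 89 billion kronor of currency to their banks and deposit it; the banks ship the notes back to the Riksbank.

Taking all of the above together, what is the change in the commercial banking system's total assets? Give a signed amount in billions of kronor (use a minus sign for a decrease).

Discount-window loan 58 billion kronor: bank balance sheets expand → +58B.
OMO purchase (from banks) 56.5 billion kronor: just an asset swap on bank balance sheets → 0.
FX sale 65 billion kronor: just an asset swap on bank balance sheets → 0.
Asset sale (to non-banks) 58.5 billion kronor: bank balance sheets shrink → −58.5B.
Currency deposit 89 billion kronor: bank balance sheets expand → +89B.
Net: 58 + 0 + 0 − 58.5 + 89 = +88.5 billion.

+88.5 billion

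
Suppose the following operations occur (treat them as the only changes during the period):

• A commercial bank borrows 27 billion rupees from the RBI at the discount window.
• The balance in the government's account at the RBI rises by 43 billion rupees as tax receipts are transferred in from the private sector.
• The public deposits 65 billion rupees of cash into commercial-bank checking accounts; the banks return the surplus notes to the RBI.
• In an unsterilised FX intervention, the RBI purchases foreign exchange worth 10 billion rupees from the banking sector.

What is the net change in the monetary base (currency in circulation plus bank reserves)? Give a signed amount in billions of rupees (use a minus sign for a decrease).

-6 billion

RBI balance sheet:
  Assets:      Loans to banks +27B, Foreign assets +10B
  Liabilities: Bank reserves +59B, Currency in circulation −65B, Government deposits +43B
Monetary base = currency + reserves: −65B + (+59B) = -6 billion.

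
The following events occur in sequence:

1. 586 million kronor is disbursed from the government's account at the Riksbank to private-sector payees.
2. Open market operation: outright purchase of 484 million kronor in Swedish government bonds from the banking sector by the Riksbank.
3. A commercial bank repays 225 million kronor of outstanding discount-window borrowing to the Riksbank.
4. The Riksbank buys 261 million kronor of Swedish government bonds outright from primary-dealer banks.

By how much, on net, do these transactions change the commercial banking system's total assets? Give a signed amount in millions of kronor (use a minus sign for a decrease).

Government spending 586 million kronor: bank balance sheets expand → +586M.
OMO purchase (from banks) 484 million kronor: just an asset swap on bank balance sheets → 0.
Discount-window repayment 225 million kronor: bank balance sheets shrink → −225M.
OMO purchase (from banks) 261 million kronor: just an asset swap on bank balance sheets → 0.
Net: 586 + 0 − 225 + 0 = +361 million.

+361 million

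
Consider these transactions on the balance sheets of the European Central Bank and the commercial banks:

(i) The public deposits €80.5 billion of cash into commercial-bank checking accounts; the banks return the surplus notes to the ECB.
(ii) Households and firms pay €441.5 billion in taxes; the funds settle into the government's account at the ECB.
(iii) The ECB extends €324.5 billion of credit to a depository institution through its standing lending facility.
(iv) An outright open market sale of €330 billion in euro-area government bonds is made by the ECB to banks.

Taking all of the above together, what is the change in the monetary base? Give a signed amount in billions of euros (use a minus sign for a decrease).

-€447 billion

Currency deposit €80.5 billion: just a shift between currency and reserves — both are base money → 0.
Government account inflow €441.5 billion: reserves shift to a non-base liability → −€441.5B.
Discount-window loan €324.5 billion: ECB balance sheet expands → +€324.5B.
OMO sale (to banks) €330 billion: ECB balance sheet contracts → −€330B.
Net: 0 − 441.5 + 324.5 − 330 = -€447 billion.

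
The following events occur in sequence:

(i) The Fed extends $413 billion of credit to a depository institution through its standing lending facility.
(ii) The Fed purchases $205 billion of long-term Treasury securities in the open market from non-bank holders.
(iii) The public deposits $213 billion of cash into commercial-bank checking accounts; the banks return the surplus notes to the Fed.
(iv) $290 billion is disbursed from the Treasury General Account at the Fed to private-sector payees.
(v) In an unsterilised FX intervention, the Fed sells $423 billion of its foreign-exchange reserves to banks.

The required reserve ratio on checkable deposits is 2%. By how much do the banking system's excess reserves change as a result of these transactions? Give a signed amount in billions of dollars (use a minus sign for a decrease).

+$683.84 billion

Discount-window loan $413 billion: reserves +$413B, deposits 0.
Asset purchase (from non-banks) $205 billion: reserves +$205B, deposits +$205B.
Currency deposit $213 billion: reserves +$213B, deposits +$213B.
Government spending $290 billion: reserves +$290B, deposits +$290B.
FX sale $423 billion: reserves −$423B, deposits 0.
Totals: Δreserves = +$698B, Δdeposits = +$708B.
Δrequired reserves = 2% × +$708B = +$14.16B.
Δexcess reserves = Δreserves − Δrequired = +$698B − (+$14.16B) = +$683.84 billion.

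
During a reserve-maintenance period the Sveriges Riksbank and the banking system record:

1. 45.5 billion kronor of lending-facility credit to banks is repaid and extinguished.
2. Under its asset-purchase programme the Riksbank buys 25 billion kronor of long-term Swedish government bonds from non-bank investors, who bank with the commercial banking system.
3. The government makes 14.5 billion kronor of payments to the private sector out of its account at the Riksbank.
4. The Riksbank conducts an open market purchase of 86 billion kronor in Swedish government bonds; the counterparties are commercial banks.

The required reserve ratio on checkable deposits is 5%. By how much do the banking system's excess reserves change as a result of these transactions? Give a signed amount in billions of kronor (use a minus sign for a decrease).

+78.025 billion

Discount-window repayment 45.5 billion kronor: reserves −45.5B, deposits 0.
Asset purchase (from non-banks) 25 billion kronor: reserves +25B, deposits +25B.
Government spending 14.5 billion kronor: reserves +14.5B, deposits +14.5B.
OMO purchase (from banks) 86 billion kronor: reserves +86B, deposits 0.
Totals: Δreserves = +80B, Δdeposits = +39.5B.
Δrequired reserves = 5% × +39.5B = +1.975B.
Δexcess reserves = Δreserves − Δrequired = +80B − (+1.975B) = +78.025 billion.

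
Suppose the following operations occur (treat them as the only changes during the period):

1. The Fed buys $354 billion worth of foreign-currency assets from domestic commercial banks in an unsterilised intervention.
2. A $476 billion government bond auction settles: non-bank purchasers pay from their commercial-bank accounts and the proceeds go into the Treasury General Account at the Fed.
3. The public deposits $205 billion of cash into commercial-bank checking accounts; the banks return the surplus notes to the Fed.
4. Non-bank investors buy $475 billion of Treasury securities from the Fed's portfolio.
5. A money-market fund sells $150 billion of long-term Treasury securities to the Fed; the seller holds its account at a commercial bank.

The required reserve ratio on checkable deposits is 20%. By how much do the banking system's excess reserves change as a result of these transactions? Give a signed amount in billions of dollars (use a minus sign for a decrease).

-$122.8 billion

FX purchase $354 billion: reserves +$354B, deposits 0.
Government account inflow $476 billion: reserves −$476B, deposits −$476B.
Currency deposit $205 billion: reserves +$205B, deposits +$205B.
Asset sale (to non-banks) $475 billion: reserves −$475B, deposits −$475B.
Asset purchase (from non-banks) $150 billion: reserves +$150B, deposits +$150B.
Totals: Δreserves = −$242B, Δdeposits = −$596B.
Δrequired reserves = 20% × −$596B = −$119.2B.
Δexcess reserves = Δreserves − Δrequired = −$242B − (−$119.2B) = -$122.8 billion.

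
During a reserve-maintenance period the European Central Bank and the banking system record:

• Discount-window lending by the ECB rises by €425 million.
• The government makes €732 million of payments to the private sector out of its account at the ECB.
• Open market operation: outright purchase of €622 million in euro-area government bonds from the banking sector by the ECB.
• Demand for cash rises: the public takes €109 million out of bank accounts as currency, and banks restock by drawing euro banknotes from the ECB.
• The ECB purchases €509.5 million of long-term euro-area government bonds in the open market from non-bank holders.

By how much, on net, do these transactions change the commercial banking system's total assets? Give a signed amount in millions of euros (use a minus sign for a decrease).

+€1557.5 million

Discount-window loan €425 million: bank balance sheets expand → +€425M.
Government spending €732 million: bank balance sheets expand → +€732M.
OMO purchase (from banks) €622 million: just an asset swap on bank balance sheets → 0.
Currency withdrawal €109 million: bank balance sheets shrink → −€109M.
Asset purchase (from non-banks) €509.5 million: bank balance sheets expand → +€509.5M.
Net: 425 + 732 + 0 − 109 + 509.5 = +€1557.5 million.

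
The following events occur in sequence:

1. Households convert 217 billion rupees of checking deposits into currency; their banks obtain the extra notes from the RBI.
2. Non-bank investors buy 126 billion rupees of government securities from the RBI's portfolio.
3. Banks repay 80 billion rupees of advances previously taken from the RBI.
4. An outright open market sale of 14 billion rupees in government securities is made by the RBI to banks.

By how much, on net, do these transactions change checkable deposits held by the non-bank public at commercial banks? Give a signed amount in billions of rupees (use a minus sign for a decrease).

-343 billion

Currency withdrawal 217 billion rupees: non-bank counterparties' bank balances fall → −217B.
Asset sale (to non-banks) 126 billion rupees: non-bank counterparties' bank balances fall → −126B.
Discount-window repayment 80 billion rupees: the counterparty is a bank, so public deposits are unchanged → 0.
OMO sale (to banks) 14 billion rupees: the counterparty is a bank, so public deposits are unchanged → 0.
Net: −217 − 126 + 0 + 0 = -343 billion.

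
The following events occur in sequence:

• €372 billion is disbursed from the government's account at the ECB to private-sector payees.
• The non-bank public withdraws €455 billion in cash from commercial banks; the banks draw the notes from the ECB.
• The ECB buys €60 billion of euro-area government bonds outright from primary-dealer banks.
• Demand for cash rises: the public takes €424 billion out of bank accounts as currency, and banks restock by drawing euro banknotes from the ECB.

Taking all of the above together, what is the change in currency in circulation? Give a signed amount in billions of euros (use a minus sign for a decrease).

+€879 billion

ECB balance sheet:
  Assets:      Securities +€60B
  Liabilities: Bank reserves −€447B, Currency in circulation +€879B, Government deposits −€372B
Commercial banking system:
  Assets:      Reserves at CB −€447B, Securities −€60B
  Liabilities: Checkable deposits −€507B
So the change in currency in circulation is +€879 billion.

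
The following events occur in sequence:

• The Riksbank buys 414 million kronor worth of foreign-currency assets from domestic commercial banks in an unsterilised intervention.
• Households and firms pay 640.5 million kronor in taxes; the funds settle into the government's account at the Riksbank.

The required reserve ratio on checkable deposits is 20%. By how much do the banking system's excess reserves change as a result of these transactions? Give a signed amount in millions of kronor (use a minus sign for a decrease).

FX purchase 414 million kronor: reserves +414M, deposits 0.
Government account inflow 640.5 million kronor: reserves −640.5M, deposits −640.5M.
Totals: Δreserves = −226.5M, Δdeposits = −640.5M.
Δrequired reserves = 20% × −640.5M = −128.1M.
Δexcess reserves = Δreserves − Δrequired = −226.5M − (−128.1M) = -98.4 million.

-98.4 million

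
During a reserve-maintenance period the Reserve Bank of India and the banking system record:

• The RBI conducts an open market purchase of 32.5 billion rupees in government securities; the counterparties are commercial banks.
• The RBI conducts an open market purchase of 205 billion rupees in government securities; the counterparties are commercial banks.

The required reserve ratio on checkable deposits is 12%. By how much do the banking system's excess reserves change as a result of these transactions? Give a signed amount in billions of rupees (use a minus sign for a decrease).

OMO purchase (from banks) 32.5 billion rupees: reserves +32.5B, deposits 0.
OMO purchase (from banks) 205 billion rupees: reserves +205B, deposits 0.
Totals: Δreserves = +237.5B, Δdeposits = 0.
Δrequired reserves = 12% × 0 = 0.
Δexcess reserves = Δreserves − Δrequired = +237.5B − (0) = +237.5 billion.

+237.5 billion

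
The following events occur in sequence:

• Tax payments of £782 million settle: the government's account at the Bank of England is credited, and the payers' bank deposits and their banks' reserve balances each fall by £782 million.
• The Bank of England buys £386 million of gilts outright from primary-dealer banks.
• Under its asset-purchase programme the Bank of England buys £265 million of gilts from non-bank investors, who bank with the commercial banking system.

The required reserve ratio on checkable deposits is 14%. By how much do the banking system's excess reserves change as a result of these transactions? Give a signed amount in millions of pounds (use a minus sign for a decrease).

-£58.62 million

Government account inflow £782 million: reserves −£782M, deposits −£782M.
OMO purchase (from banks) £386 million: reserves +£386M, deposits 0.
Asset purchase (from non-banks) £265 million: reserves +£265M, deposits +£265M.
Totals: Δreserves = −£131M, Δdeposits = −£517M.
Δrequired reserves = 14% × −£517M = −£72.38M.
Δexcess reserves = Δreserves − Δrequired = −£131M − (−£72.38M) = -£58.62 million.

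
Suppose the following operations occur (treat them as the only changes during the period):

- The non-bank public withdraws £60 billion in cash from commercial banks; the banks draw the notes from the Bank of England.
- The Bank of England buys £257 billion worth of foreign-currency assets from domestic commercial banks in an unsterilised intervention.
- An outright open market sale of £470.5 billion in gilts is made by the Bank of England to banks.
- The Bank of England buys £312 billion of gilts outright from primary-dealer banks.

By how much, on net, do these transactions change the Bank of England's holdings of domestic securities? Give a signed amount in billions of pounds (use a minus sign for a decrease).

-£158.5 billion

Bank of England balance sheet:
  Assets:      Securities −£158.5B, Foreign assets +£257B
  Liabilities: Bank reserves +£38.5B, Currency in circulation +£60B
Commercial banking system:
  Assets:      Reserves at CB +£38.5B, Securities +£158.5B, Foreign assets −£257B
  Liabilities: Checkable deposits −£60B
So the change in the Bank of England's holdings of domestic securities is -£158.5 billion.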